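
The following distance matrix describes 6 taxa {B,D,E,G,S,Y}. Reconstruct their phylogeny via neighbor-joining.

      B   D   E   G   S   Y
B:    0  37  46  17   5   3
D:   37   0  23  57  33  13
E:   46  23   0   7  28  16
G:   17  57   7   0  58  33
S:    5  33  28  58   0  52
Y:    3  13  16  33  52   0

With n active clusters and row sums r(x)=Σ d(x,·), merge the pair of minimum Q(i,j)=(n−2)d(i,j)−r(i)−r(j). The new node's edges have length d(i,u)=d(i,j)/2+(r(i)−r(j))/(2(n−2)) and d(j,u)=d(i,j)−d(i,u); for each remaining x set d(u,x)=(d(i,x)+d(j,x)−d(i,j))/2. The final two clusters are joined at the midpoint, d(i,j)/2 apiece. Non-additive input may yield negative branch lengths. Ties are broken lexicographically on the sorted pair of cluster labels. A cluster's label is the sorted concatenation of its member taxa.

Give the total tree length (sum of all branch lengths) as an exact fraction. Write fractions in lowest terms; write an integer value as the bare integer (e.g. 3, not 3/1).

503/8

step 1: merge (B,S) at d=5, Q=-264; branch lengths B→-6, S→11; new cluster BS
  updated: d(BS,D)=65/2, d(BS,E)=69/2, d(BS,G)=35, d(BS,Y)=25
step 2: merge (E,G) at d=7, Q=-383/2; branch lengths E→-61/12, G→145/12; new cluster EG
  updated: d(BS,EG)=125/4, d(D,EG)=73/2, d(EG,Y)=21
step 3: merge (BS,EG) at d=125/4, Q=-115; branch lengths BS→125/8, EG→125/8; new cluster BEGS
  updated: d(BEGS,D)=151/8, d(BEGS,Y)=59/8
step 4: merge (BEGS,D) at d=151/8, Q=-157/4; branch lengths BEGS→53/8, D→49/4; new cluster BDEGS
  updated: d(BDEGS,Y)=3/4
step 5: merge (BDEGS,Y) at d=3/4; branch lengths BDEGS→3/8, Y→3/8; new cluster BDEGSY
final tree: ((((B:-6,S:11):125/8,(E:-61/12,G:145/12):125/8):53/8,D:49/4):3/8,Y:3/8)
total length: 503/8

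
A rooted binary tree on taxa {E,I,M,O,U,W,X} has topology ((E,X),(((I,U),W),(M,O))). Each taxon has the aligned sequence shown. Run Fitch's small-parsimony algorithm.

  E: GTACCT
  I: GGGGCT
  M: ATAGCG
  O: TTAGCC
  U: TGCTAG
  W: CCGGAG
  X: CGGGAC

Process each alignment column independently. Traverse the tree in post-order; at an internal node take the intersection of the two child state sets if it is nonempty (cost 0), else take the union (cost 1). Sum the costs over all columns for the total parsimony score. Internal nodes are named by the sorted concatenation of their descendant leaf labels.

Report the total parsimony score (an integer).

[col 0] EX: children E:{G}, X:{C} ∪→ {C,G}; cost 1
[col 0] IU: children I:{G}, U:{T} ∪→ {G,T}; cost 1
[col 0] IUW: children IU:{G,T}, W:{C} ∪→ {C,G,T}; cost 1
[col 0] MO: children M:{A}, O:{T} ∪→ {A,T}; cost 1
[col 0] IMOUW: children IUW:{C,G,T}, MO:{A,T} ∩→ {T}; cost 0
[col 0] EIMOUWX: children EX:{C,G}, IMOUW:{T} ∪→ {C,G,T}; cost 1
[col 1] EX: children E:{T}, X:{G} ∪→ {G,T}; cost 1
[col 1] IU: children I:{G}, U:{G} ∩→ {G}; cost 0
[col 1] IUW: children IU:{G}, W:{C} ∪→ {C,G}; cost 1
[col 1] MO: children M:{T}, O:{T} ∩→ {T}; cost 0
[col 1] IMOUW: children IUW:{C,G}, MO:{T} ∪→ {C,G,T}; cost 1
[col 1] EIMOUWX: children EX:{G,T}, IMOUW:{C,G,T} ∩→ {G,T}; cost 0
[col 2] EX: children E:{A}, X:{G} ∪→ {A,G}; cost 1
[col 2] IU: children I:{G}, U:{C} ∪→ {C,G}; cost 1
[col 2] IUW: children IU:{C,G}, W:{G} ∩→ {G}; cost 0
[col 2] MO: children M:{A}, O:{A} ∩→ {A}; cost 0
[col 2] IMOUW: children IUW:{G}, MO:{A} ∪→ {A,G}; cost 1
[col 2] EIMOUWX: children EX:{A,G}, IMOUW:{A,G} ∩→ {A,G}; cost 0
[col 3] EX: children E:{C}, X:{G} ∪→ {C,G}; cost 1
[col 3] IU: children I:{G}, U:{T} ∪→ {G,T}; cost 1
[col 3] IUW: children IU:{G,T}, W:{G} ∩→ {G}; cost 0
[col 3] MO: children M:{G}, O:{G} ∩→ {G}; cost 0
[col 3] IMOUW: children IUW:{G}, MO:{G} ∩→ {G}; cost 0
[col 3] EIMOUWX: children EX:{C,G}, IMOUW:{G} ∩→ {G}; cost 0
[col 4] EX: children E:{C}, X:{A} ∪→ {A,C}; cost 1
[col 4] IU: children I:{C}, U:{A} ∪→ {A,C}; cost 1
[col 4] IUW: children IU:{A,C}, W:{A} ∩→ {A}; cost 0
[col 4] MO: children M:{C}, O:{C} ∩→ {C}; cost 0
[col 4] IMOUW: children IUW:{A}, MO:{C} ∪→ {A,C}; cost 1
[col 4] EIMOUWX: children EX:{A,C}, IMOUW:{A,C} ∩→ {A,C}; cost 0
[col 5] EX: children E:{T}, X:{C} ∪→ {C,T}; cost 1
[col 5] IU: children I:{T}, U:{G} ∪→ {G,T}; cost 1
[col 5] IUW: children IU:{G,T}, W:{G} ∩→ {G}; cost 0
[col 5] MO: children M:{G}, O:{C} ∪→ {C,G}; cost 1
[col 5] IMOUW: children IUW:{G}, MO:{C,G} ∩→ {G}; cost 0
[col 5] EIMOUWX: children EX:{C,T}, IMOUW:{G} ∪→ {C,G,T}; cost 1
per-site changes: [5, 3, 3, 2, 3, 4]; total = 20

20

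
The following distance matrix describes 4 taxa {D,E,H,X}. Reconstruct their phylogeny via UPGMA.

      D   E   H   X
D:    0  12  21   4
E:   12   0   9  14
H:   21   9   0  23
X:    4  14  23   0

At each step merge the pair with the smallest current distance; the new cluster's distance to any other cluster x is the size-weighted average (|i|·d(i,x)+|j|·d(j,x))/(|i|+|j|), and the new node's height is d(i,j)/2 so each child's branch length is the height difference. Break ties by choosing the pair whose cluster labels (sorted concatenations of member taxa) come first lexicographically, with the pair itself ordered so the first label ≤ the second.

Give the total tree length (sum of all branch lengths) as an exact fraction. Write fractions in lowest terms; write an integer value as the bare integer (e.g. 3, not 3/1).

24

iteration 1: select D,X (d=4); attach at lengths (2, 2); label the merged cluster DX
  updated: d(DX,E)=13, d(DX,H)=22
iteration 2: select E,H (d=9); attach at lengths (9/2, 9/2); label the merged cluster EH
  updated: d(DX,EH)=35/2
iteration 3: select DX,EH (d=35/2); attach at lengths (27/4, 17/4); label the merged cluster DEHX
final tree: ((D:2,X:2):27/4,(E:9/2,H:9/2):17/4)
total length: 24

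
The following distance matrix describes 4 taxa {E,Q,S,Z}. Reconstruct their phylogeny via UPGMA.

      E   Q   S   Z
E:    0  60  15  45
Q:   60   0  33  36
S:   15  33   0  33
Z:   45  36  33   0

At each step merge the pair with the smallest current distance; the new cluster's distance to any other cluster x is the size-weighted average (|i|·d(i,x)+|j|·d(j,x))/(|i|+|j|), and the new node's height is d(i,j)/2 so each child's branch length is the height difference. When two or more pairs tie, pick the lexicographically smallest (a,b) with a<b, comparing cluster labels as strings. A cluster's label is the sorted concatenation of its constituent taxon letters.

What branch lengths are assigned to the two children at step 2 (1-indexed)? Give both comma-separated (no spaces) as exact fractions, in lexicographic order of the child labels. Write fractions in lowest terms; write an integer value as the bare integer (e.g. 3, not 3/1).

18,18

iteration 1: select E,S (d=15); attach at lengths (15/2, 15/2); label the merged cluster ES
  updated: d(ES,Q)=93/2, d(ES,Z)=39
iteration 2: select Q,Z (d=36); attach at lengths (18, 18); label the merged cluster QZ
  updated: d(ES,QZ)=171/4
iteration 3: select ES,QZ (d=171/4); attach at lengths (111/8, 27/8); label the merged cluster EQSZ
final tree: ((E:15/2,S:15/2):111/8,(Q:18,Z:18):27/8)
total length: 273/4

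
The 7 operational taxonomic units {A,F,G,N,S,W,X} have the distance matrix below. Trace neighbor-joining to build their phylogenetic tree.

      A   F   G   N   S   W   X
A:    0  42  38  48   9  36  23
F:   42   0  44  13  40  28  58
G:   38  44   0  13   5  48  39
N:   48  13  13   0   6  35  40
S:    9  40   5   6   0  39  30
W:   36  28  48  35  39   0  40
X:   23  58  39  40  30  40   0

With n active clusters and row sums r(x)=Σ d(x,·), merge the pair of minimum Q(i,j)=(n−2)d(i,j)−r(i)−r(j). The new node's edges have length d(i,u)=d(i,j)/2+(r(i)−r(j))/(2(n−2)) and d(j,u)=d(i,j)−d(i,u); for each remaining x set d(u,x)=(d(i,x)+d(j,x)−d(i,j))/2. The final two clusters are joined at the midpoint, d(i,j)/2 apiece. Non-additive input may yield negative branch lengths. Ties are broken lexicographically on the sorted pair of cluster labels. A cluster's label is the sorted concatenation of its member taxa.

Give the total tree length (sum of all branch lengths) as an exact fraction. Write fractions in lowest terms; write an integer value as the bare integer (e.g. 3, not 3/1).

1429/16

step 1: merge (F,N) at d=13, Q=-315; branch lengths F→27/2, N→-1/2; new cluster FN
  updated: d(A,FN)=77/2, d(FN,G)=22, d(FN,S)=33/2, d(FN,W)=25, d(FN,X)=85/2
step 2: merge (FN,W) at d=25, Q=-465/2; branch lengths FN→113/16, W→287/16; new cluster FNW
  updated: d(A,FNW)=99/4, d(FNW,G)=45/2, d(FNW,S)=61/4, d(FNW,X)=115/4
step 3: merge (G,S) at d=5, Q=-595/4; branch lengths G→241/24, S→-121/24; new cluster GS
  updated: d(A,GS)=21, d(FNW,GS)=131/8, d(GS,X)=32
step 4: merge (A,X) at d=23, Q=-213/2; branch lengths A→31/4, X→61/4; new cluster AX
  updated: d(AX,FNW)=61/4, d(AX,GS)=15
step 5: merge (AX,FNW) at d=61/4, Q=-373/8; branch lengths AX→111/16, FNW→133/16; new cluster AFNWX
  updated: d(AFNWX,GS)=129/16
step 6: merge (AFNWX,GS) at d=129/16; branch lengths AFNWX→129/32, GS→129/32; new cluster AFGNSWX
final tree: (((A:31/4,X:61/4):111/16,((F:27/2,N:-1/2):113/16,W:287/16):133/16):129/32,(G:241/24,S:-121/24):129/32)
total length: 1429/16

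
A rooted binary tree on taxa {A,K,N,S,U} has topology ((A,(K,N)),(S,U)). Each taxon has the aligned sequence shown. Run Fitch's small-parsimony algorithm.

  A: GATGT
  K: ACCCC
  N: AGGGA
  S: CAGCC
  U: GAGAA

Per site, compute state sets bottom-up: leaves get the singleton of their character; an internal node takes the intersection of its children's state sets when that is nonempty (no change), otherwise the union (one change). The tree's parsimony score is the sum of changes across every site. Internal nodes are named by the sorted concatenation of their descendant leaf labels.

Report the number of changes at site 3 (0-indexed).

KN@0: {A} ∩ {A} = {A} (intersection, +0)
AKN@0: {G} ∪ {A} = {A,G} (union, +1)
SU@0: {C} ∪ {G} = {C,G} (union, +1)
AKNSU@0: {A,G} ∩ {C,G} = {G} (intersection, +0)
KN@1: {C} ∪ {G} = {C,G} (union, +1)
AKN@1: {A} ∪ {C,G} = {A,C,G} (union, +1)
SU@1: {A} ∩ {A} = {A} (intersection, +0)
AKNSU@1: {A,C,G} ∩ {A} = {A} (intersection, +0)
KN@2: {C} ∪ {G} = {C,G} (union, +1)
AKN@2: {T} ∪ {C,G} = {C,G,T} (union, +1)
SU@2: {G} ∩ {G} = {G} (intersection, +0)
AKNSU@2: {C,G,T} ∩ {G} = {G} (intersection, +0)
KN@3: {C} ∪ {G} = {C,G} (union, +1)
AKN@3: {G} ∩ {C,G} = {G} (intersection, +0)
SU@3: {C} ∪ {A} = {A,C} (union, +1)
AKNSU@3: {G} ∪ {A,C} = {A,C,G} (union, +1)
KN@4: {C} ∪ {A} = {A,C} (union, +1)
AKN@4: {T} ∪ {A,C} = {A,C,T} (union, +1)
SU@4: {C} ∪ {A} = {A,C} (union, +1)
AKNSU@4: {A,C,T} ∩ {A,C} = {A,C} (intersection, +0)
per-site changes: [2, 2, 2, 3, 3]; total = 12

3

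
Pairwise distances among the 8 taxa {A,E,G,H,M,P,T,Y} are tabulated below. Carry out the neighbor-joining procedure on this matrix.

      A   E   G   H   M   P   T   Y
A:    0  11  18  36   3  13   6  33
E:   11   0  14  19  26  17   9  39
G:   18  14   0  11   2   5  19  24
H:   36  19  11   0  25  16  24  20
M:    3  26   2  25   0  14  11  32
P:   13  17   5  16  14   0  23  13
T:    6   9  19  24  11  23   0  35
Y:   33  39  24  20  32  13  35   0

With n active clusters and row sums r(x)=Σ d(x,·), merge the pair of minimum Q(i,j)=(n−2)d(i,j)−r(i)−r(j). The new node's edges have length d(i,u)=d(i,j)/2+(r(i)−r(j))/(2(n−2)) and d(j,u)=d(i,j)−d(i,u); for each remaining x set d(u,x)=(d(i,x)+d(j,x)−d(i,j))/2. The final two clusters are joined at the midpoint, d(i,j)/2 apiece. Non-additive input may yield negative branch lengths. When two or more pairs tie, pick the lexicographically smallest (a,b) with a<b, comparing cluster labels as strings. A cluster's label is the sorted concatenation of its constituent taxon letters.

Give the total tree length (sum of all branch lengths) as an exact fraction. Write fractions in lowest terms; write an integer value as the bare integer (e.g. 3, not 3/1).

3403/64

iteration 1: select H,Y (d=20, Q=-227); attach at lengths (25/4, 55/4); label the merged cluster HY
  updated: d(A,HY)=49/2, d(E,HY)=19, d(G,HY)=15/2, d(HY,M)=37/2, d(HY,P)=9/2, d(HY,T)=39/2
iteration 2: select HY,P (d=9/2, Q=-295/2); attach at lengths (79/20, 11/20); label the merged cluster HPY
  updated: d(A,HPY)=33/2, d(E,HPY)=63/4, d(G,HPY)=4, d(HPY,M)=14, d(HPY,T)=19
iteration 3: select G,HPY (d=4, Q=-441/4); attach at lengths (15/32, 113/32); label the merged cluster GHPY
  updated: d(A,GHPY)=61/4, d(E,GHPY)=103/8, d(GHPY,M)=6, d(GHPY,T)=17
iteration 4: select GHPY,M (d=6, Q=-633/8); attach at lengths (185/48, 103/48); label the merged cluster GHMPY
  updated: d(A,GHMPY)=49/8, d(E,GHMPY)=263/16, d(GHMPY,T)=11
iteration 5: select A,GHMPY (d=49/8, Q=-711/16); attach at lengths (29/64, 363/64); label the merged cluster AGHMPY
  updated: d(AGHMPY,E)=341/32, d(AGHMPY,T)=87/16
iteration 6: select AGHMPY,E (d=341/32, Q=-803/32); attach at lengths (227/64, 455/64); label the merged cluster AEGHMPY
  updated: d(AEGHMPY,T)=121/64
iteration 7: select AEGHMPY,T (d=121/64); attach at lengths (121/128, 121/128); label the merged cluster AEGHMPTY
final tree: (((A:29/64,((G:15/32,((H:25/4,Y:55/4):79/20,P:11/20):113/32):185/48,M:103/48):363/64):227/64,E:455/64):121/128,T:121/128)
total length: 3403/64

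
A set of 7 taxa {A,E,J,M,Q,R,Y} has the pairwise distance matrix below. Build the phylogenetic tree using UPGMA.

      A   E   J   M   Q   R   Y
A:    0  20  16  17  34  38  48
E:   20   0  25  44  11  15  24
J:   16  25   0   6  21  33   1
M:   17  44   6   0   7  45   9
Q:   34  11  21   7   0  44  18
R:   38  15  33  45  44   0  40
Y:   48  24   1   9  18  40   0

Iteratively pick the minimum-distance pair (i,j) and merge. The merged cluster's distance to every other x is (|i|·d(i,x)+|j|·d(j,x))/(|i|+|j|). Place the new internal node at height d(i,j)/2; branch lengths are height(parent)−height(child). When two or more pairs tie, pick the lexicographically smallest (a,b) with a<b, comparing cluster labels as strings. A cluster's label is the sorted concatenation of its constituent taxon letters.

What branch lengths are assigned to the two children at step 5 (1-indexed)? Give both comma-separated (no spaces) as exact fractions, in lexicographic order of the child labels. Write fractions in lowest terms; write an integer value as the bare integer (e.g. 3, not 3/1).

step 1: merge (J,Y) at d=1; branch lengths J→1/2, Y→1/2; new cluster JY
  updated: d(A,JY)=32, d(E,JY)=49/2, d(JY,M)=15/2, d(JY,Q)=39/2, d(JY,R)=73/2
step 2: merge (M,Q) at d=7; branch lengths M→7/2, Q→7/2; new cluster MQ
  updated: d(A,MQ)=51/2, d(E,MQ)=55/2, d(JY,MQ)=27/2, d(MQ,R)=89/2
step 3: merge (JY,MQ) at d=27/2; branch lengths JY→25/4, MQ→13/4; new cluster JMQY
  updated: d(A,JMQY)=115/4, d(E,JMQY)=26, d(JMQY,R)=81/2
step 4: merge (E,R) at d=15; branch lengths E→15/2, R→15/2; new cluster ER
  updated: d(A,ER)=29, d(ER,JMQY)=133/4
step 5: merge (A,JMQY) at d=115/4; branch lengths A→115/8, JMQY→61/8; new cluster AJMQY
  updated: d(AJMQY,ER)=162/5
step 6: merge (AJMQY,ER) at d=162/5; branch lengths AJMQY→73/40, ER→87/10; new cluster AEJMQRY
final tree: ((A:115/8,((J:1/2,Y:1/2):25/4,(M:7/2,Q:7/2):13/4):61/8):73/40,(E:15/2,R:15/2):87/10)
total length: 2601/40

115/8,61/8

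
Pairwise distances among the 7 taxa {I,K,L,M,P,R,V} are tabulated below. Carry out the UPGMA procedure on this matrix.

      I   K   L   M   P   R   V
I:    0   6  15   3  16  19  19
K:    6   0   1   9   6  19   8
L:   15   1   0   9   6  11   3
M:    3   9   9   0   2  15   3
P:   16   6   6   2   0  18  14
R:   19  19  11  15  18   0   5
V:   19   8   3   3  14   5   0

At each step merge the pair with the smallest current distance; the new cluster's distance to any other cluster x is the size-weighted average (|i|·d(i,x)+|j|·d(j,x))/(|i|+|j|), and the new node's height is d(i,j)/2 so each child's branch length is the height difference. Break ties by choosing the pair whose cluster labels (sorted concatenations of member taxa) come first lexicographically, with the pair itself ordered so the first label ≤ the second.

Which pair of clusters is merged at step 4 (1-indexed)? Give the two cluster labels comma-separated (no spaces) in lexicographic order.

KL,MP

iteration 1: select K,L (d=1); attach at lengths (1/2, 1/2); label the merged cluster KL
  updated: d(I,KL)=21/2, d(KL,M)=9, d(KL,P)=6, d(KL,R)=15, d(KL,V)=11/2
iteration 2: select M,P (d=2); attach at lengths (1, 1); label the merged cluster MP
  updated: d(I,MP)=19/2, d(KL,MP)=15/2, d(MP,R)=33/2, d(MP,V)=17/2
iteration 3: select R,V (d=5); attach at lengths (5/2, 5/2); label the merged cluster RV
  updated: d(I,RV)=19, d(KL,RV)=41/4, d(MP,RV)=25/2
iteration 4: select KL,MP (d=15/2); attach at lengths (13/4, 11/4); label the merged cluster KLMP
  updated: d(I,KLMP)=10, d(KLMP,RV)=91/8
iteration 5: select I,KLMP (d=10); attach at lengths (5, 5/4); label the merged cluster IKLMP
  updated: d(IKLMP,RV)=129/10
iteration 6: select IKLMP,RV (d=129/10); attach at lengths (29/20, 79/20); label the merged cluster IKLMPRV
final tree: ((I:5,((K:1/2,L:1/2):13/4,(M:1,P:1):11/4):5/4):29/20,(R:5/2,V:5/2):79/20)
total length: 513/20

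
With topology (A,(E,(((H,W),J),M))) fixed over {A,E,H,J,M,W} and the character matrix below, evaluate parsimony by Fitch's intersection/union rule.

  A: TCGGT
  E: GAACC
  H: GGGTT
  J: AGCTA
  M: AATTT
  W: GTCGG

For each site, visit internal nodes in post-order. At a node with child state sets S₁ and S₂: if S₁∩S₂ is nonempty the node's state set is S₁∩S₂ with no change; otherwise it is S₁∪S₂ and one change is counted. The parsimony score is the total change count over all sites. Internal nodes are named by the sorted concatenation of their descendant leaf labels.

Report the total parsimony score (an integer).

16

HW@0: {G} ∩ {G} = {G} (intersection, +0)
HJW@0: {G} ∪ {A} = {A,G} (union, +1)
HJMW@0: {A,G} ∩ {A} = {A} (intersection, +0)
EHJMW@0: {G} ∪ {A} = {A,G} (union, +1)
AEHJMW@0: {T} ∪ {A,G} = {A,G,T} (union, +1)
HW@1: {G} ∪ {T} = {G,T} (union, +1)
HJW@1: {G,T} ∩ {G} = {G} (intersection, +0)
HJMW@1: {G} ∪ {A} = {A,G} (union, +1)
EHJMW@1: {A} ∩ {A,G} = {A} (intersection, +0)
AEHJMW@1: {C} ∪ {A} = {A,C} (union, +1)
HW@2: {G} ∪ {C} = {C,G} (union, +1)
HJW@2: {C,G} ∩ {C} = {C} (intersection, +0)
HJMW@2: {C} ∪ {T} = {C,T} (union, +1)
EHJMW@2: {A} ∪ {C,T} = {A,C,T} (union, +1)
AEHJMW@2: {G} ∪ {A,C,T} = {A,C,G,T} (union, +1)
HW@3: {T} ∪ {G} = {G,T} (union, +1)
HJW@3: {G,T} ∩ {T} = {T} (intersection, +0)
HJMW@3: {T} ∩ {T} = {T} (intersection, +0)
EHJMW@3: {C} ∪ {T} = {C,T} (union, +1)
AEHJMW@3: {G} ∪ {C,T} = {C,G,T} (union, +1)
HW@4: {T} ∪ {G} = {G,T} (union, +1)
HJW@4: {G,T} ∪ {A} = {A,G,T} (union, +1)
HJMW@4: {A,G,T} ∩ {T} = {T} (intersection, +0)
EHJMW@4: {C} ∪ {T} = {C,T} (union, +1)
AEHJMW@4: {T} ∩ {C,T} = {T} (intersection, +0)
per-site changes: [3, 3, 4, 3, 3]; total = 16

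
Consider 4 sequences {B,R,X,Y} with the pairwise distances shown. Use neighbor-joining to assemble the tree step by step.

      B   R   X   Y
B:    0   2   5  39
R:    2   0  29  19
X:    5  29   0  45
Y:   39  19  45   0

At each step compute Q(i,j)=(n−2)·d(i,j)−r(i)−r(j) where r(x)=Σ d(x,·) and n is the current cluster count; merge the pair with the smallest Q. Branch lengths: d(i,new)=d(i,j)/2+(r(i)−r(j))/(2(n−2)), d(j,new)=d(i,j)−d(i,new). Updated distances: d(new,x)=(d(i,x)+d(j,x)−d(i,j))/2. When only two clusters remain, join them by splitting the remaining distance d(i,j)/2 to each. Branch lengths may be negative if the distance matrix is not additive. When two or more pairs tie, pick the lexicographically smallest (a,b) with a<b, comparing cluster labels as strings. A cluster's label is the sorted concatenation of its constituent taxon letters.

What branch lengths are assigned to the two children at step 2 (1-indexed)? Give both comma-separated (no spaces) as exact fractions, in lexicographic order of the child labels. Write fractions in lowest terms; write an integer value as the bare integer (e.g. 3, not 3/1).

step 1: merge (B,X) at d=5, Q=-115; branch lengths B→-23/4, X→43/4; new cluster BX
  updated: d(BX,R)=13, d(BX,Y)=79/2
step 2: merge (BX,R) at d=13, Q=-143/2; branch lengths BX→67/4, R→-15/4; new cluster BRX
  updated: d(BRX,Y)=91/4
step 3: merge (BRX,Y) at d=91/4; branch lengths BRX→91/8, Y→91/8; new cluster BRXY
final tree: (((B:-23/4,X:43/4):67/4,R:-15/4):91/8,Y:91/8)
total length: 163/4

67/4,-15/4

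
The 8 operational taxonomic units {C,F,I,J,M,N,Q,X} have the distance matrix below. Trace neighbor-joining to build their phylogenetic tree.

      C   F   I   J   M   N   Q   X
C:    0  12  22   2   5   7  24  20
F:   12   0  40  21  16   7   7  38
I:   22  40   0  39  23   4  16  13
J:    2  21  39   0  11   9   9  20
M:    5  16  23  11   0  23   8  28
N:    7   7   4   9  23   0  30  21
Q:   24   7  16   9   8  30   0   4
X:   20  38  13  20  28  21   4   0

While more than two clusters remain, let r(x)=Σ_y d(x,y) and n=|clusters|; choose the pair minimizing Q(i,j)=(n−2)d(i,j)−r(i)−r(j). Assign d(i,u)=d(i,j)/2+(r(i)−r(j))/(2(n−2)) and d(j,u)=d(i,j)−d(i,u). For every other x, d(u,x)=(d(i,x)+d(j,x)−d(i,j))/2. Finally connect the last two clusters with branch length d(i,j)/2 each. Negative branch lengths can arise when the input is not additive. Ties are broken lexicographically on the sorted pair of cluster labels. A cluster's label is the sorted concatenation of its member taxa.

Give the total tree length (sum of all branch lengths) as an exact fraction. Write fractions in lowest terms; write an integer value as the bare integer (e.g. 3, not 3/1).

step 1: merge (I,N) at d=4, Q=-234; branch lengths I→20/3, N→-8/3; new cluster IN
  updated: d(C,IN)=25/2, d(F,IN)=43/2, d(IN,J)=22, d(IN,M)=21, d(IN,Q)=21, d(IN,X)=15
step 2: merge (Q,X) at d=4, Q=-178; branch lengths Q→-16/5, X→36/5; new cluster QX
  updated: d(C,QX)=20, d(F,QX)=41/2, d(IN,QX)=16, d(J,QX)=25/2, d(M,QX)=16
step 3: merge (IN,QX) at d=16, Q=-114; branch lengths IN→9, QX→7; new cluster INQX
  updated: d(C,INQX)=33/4, d(F,INQX)=13, d(INQX,J)=37/4, d(INQX,M)=21/2
step 4: merge (C,J) at d=2, Q=-129/2; branch lengths C→-5/3, J→11/3; new cluster CJ
  updated: d(CJ,F)=31/2, d(CJ,INQX)=31/4, d(CJ,M)=7
step 5: merge (CJ,M) at d=7, Q=-199/4; branch lengths CJ→43/16, M→69/16; new cluster CJM
  updated: d(CJM,F)=49/4, d(CJM,INQX)=45/8
step 6: merge (CJM,F) at d=49/4, Q=-247/8; branch lengths CJM→39/16, F→157/16; new cluster CFJM
  updated: d(CFJM,INQX)=51/16
step 7: merge (CFJM,INQX) at d=51/16; branch lengths CFJM→51/32, INQX→51/32; new cluster CFIJMNQX
final tree: ((((C:-5/3,J:11/3):43/16,M:69/16):39/16,F:157/16):51/32,((I:20/3,N:-8/3):9,(Q:-16/5,X:36/5):7):51/32)
total length: 775/16

775/16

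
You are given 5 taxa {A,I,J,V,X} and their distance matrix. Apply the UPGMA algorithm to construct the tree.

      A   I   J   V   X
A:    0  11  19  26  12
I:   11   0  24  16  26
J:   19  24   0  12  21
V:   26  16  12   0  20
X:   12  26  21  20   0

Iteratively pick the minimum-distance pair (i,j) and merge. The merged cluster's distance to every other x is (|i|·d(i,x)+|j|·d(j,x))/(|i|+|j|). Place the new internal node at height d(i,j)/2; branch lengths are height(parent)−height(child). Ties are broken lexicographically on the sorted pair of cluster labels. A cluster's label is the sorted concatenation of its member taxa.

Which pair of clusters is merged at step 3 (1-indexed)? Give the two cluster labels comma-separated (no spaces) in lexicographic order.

AI,X

step 1: merge (A,I) at d=11; branch lengths A→11/2, I→11/2; new cluster AI
  updated: d(AI,J)=43/2, d(AI,V)=21, d(AI,X)=19
step 2: merge (J,V) at d=12; branch lengths J→6, V→6; new cluster JV
  updated: d(AI,JV)=85/4, d(JV,X)=41/2
step 3: merge (AI,X) at d=19; branch lengths AI→4, X→19/2; new cluster AIX
  updated: d(AIX,JV)=21
step 4: merge (AIX,JV) at d=21; branch lengths AIX→1, JV→9/2; new cluster AIJVX
final tree: (((A:11/2,I:11/2):4,X:19/2):1,(J:6,V:6):9/2)
total length: 42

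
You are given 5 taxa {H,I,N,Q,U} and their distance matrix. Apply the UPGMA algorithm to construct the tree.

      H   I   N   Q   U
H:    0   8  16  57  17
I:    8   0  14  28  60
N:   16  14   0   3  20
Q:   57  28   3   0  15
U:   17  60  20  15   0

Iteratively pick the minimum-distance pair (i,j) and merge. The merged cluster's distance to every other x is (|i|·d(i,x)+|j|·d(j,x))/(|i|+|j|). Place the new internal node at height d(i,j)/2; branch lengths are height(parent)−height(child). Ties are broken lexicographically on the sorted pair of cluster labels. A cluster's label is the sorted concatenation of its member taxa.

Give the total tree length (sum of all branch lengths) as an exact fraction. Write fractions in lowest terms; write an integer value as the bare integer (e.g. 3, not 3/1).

185/4

iteration 1: select N,Q (d=3); attach at lengths (3/2, 3/2); label the merged cluster NQ
  updated: d(H,NQ)=73/2, d(I,NQ)=21, d(NQ,U)=35/2
iteration 2: select H,I (d=8); attach at lengths (4, 4); label the merged cluster HI
  updated: d(HI,NQ)=115/4, d(HI,U)=77/2
iteration 3: select NQ,U (d=35/2); attach at lengths (29/4, 35/4); label the merged cluster NQU
  updated: d(HI,NQU)=32
iteration 4: select HI,NQU (d=32); attach at lengths (12, 29/4); label the merged cluster HINQU
final tree: ((H:4,I:4):12,((N:3/2,Q:3/2):29/4,U:35/4):29/4)
total length: 185/4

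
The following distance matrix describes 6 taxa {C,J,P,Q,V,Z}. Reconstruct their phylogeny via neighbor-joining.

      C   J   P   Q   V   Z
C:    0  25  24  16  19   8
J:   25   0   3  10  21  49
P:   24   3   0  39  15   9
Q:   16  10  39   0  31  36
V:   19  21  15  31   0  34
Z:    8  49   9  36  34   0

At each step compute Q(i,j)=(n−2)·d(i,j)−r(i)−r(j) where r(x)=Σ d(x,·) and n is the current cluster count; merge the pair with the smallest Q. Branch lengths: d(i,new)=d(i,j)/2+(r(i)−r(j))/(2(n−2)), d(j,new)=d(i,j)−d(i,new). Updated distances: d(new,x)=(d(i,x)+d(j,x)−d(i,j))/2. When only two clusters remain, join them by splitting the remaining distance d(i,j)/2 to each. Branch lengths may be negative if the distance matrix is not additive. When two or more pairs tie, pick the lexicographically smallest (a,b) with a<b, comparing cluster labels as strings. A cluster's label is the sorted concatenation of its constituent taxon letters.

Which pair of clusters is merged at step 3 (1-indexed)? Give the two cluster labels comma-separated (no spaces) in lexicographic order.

CZ,P

step 1: merge (J,Q) at d=10, Q=-200; branch lengths J→2, Q→8; new cluster JQ
  updated: d(C,JQ)=31/2, d(JQ,P)=16, d(JQ,V)=21, d(JQ,Z)=75/2
step 2: merge (C,Z) at d=8, Q=-131; branch lengths C→1/3, Z→23/3; new cluster CZ
  updated: d(CZ,JQ)=45/2, d(CZ,P)=25/2, d(CZ,V)=45/2
step 3: merge (CZ,P) at d=25/2, Q=-76; branch lengths CZ→39/4, P→11/4; new cluster CPZ
  updated: d(CPZ,JQ)=13, d(CPZ,V)=25/2
step 4: merge (CPZ,JQ) at d=13, Q=-93/2; branch lengths CPZ→9/4, JQ→43/4; new cluster CJPQZ
  updated: d(CJPQZ,V)=41/4
step 5: merge (CJPQZ,V) at d=41/4; branch lengths CJPQZ→41/8, V→41/8; new cluster CJPQVZ
final tree: ((((C:1/3,Z:23/3):39/4,P:11/4):9/4,(J:2,Q:8):43/4):41/8,V:41/8)
total length: 215/4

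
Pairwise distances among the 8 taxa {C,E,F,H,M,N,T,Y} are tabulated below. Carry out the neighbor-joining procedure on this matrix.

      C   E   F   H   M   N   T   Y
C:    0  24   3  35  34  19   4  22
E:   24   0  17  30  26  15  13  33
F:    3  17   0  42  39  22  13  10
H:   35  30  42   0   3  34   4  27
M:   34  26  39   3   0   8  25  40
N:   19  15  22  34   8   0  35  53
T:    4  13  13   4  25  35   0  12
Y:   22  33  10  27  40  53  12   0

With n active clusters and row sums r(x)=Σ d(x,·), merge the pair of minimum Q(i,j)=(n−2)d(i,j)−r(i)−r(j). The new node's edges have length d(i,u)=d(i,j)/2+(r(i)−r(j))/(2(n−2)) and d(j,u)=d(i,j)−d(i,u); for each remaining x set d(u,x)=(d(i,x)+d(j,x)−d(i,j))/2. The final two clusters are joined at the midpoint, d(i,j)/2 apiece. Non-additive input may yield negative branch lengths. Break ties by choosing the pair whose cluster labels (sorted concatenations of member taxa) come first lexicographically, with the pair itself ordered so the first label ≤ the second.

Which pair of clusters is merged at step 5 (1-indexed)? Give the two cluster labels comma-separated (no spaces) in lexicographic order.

iteration 1: select H,M (d=3, Q=-332); attach at lengths (3/2, 3/2); label the merged cluster HM
  updated: d(C,HM)=33, d(E,HM)=53/2, d(F,HM)=39, d(HM,N)=39/2, d(HM,T)=13, d(HM,Y)=32
iteration 2: select HM,N (d=39/2, Q=-229); attach at lengths (97/10, 49/5); label the merged cluster HMN
  updated: d(C,HMN)=65/4, d(E,HMN)=11, d(F,HMN)=83/4, d(HMN,T)=57/4, d(HMN,Y)=131/4
iteration 3: select E,HMN (d=11, Q=-149); attach at lengths (47/8, 41/8); label the merged cluster EHMN
  updated: d(C,EHMN)=117/8, d(EHMN,F)=107/8, d(EHMN,T)=65/8, d(EHMN,Y)=219/8
iteration 4: select F,Y (d=10, Q=-323/4); attach at lengths (-1/3, 31/3); label the merged cluster FY
  updated: d(C,FY)=15/2, d(EHMN,FY)=123/8, d(FY,T)=15/2
iteration 5: select C,FY (d=15/2, Q=-83/2); attach at lengths (43/16, 77/16); label the merged cluster CFY
  updated: d(CFY,EHMN)=45/4, d(CFY,T)=2
iteration 6: select CFY,EHMN (d=45/4, Q=-171/8); attach at lengths (41/16, 139/16); label the merged cluster CEFHMNY
  updated: d(CEFHMNY,T)=-9/16
iteration 7: select CEFHMNY,T (d=-9/16); attach at lengths (-9/32, -9/32); label the merged cluster CEFHMNTY
final tree: (((C:43/16,(F:-1/3,Y:31/3):77/16):41/16,(E:47/8,((H:3/2,M:3/2):97/10,N:49/5):41/8):139/16):-9/32,T:-9/32)
total length: 987/16

C,FY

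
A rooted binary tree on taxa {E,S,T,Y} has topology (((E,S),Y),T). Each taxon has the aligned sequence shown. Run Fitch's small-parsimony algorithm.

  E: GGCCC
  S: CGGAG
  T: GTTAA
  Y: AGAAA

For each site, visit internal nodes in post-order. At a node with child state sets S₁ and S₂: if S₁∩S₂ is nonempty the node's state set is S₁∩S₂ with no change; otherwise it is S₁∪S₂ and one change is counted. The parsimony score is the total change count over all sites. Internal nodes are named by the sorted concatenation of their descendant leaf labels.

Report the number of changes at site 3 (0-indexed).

1

site 0, node ES: E={G} ∪ S={C} → {C,G} (+1)
site 0, node ESY: ES={C,G} ∪ Y={A} → {A,C,G} (+1)
site 0, node ESTY: ESY={A,C,G} ∩ T={G} → {G} (+0)
site 1, node ES: E={G} ∩ S={G} → {G} (+0)
site 1, node ESY: ES={G} ∩ Y={G} → {G} (+0)
site 1, node ESTY: ESY={G} ∪ T={T} → {G,T} (+1)
site 2, node ES: E={C} ∪ S={G} → {C,G} (+1)
site 2, node ESY: ES={C,G} ∪ Y={A} → {A,C,G} (+1)
site 2, node ESTY: ESY={A,C,G} ∪ T={T} → {A,C,G,T} (+1)
site 3, node ES: E={C} ∪ S={A} → {A,C} (+1)
site 3, node ESY: ES={A,C} ∩ Y={A} → {A} (+0)
site 3, node ESTY: ESY={A} ∩ T={A} → {A} (+0)
site 4, node ES: E={C} ∪ S={G} → {C,G} (+1)
site 4, node ESY: ES={C,G} ∪ Y={A} → {A,C,G} (+1)
site 4, node ESTY: ESY={A,C,G} ∩ T={A} → {A} (+0)
per-site changes: [2, 1, 3, 1, 2]; total = 9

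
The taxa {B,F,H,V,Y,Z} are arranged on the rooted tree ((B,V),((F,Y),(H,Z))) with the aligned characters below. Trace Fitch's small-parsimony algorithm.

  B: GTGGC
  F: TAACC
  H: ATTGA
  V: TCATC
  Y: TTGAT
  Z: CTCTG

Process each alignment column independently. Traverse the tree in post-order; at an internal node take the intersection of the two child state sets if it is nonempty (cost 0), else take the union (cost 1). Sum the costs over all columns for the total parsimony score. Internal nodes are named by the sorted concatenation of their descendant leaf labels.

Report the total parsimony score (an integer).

BV@0: {G} ∪ {T} = {G,T} (union, +1)
FY@0: {T} ∩ {T} = {T} (intersection, +0)
HZ@0: {A} ∪ {C} = {A,C} (union, +1)
FHYZ@0: {T} ∪ {A,C} = {A,C,T} (union, +1)
BFHVYZ@0: {G,T} ∩ {A,C,T} = {T} (intersection, +0)
BV@1: {T} ∪ {C} = {C,T} (union, +1)
FY@1: {A} ∪ {T} = {A,T} (union, +1)
HZ@1: {T} ∩ {T} = {T} (intersection, +0)
FHYZ@1: {A,T} ∩ {T} = {T} (intersection, +0)
BFHVYZ@1: {C,T} ∩ {T} = {T} (intersection, +0)
BV@2: {G} ∪ {A} = {A,G} (union, +1)
FY@2: {A} ∪ {G} = {A,G} (union, +1)
HZ@2: {T} ∪ {C} = {C,T} (union, +1)
FHYZ@2: {A,G} ∪ {C,T} = {A,C,G,T} (union, +1)
BFHVYZ@2: {A,G} ∩ {A,C,G,T} = {A,G} (intersection, +0)
BV@3: {G} ∪ {T} = {G,T} (union, +1)
FY@3: {C} ∪ {A} = {A,C} (union, +1)
HZ@3: {G} ∪ {T} = {G,T} (union, +1)
FHYZ@3: {A,C} ∪ {G,T} = {A,C,G,T} (union, +1)
BFHVYZ@3: {G,T} ∩ {A,C,G,T} = {G,T} (intersection, +0)
BV@4: {C} ∩ {C} = {C} (intersection, +0)
FY@4: {C} ∪ {T} = {C,T} (union, +1)
HZ@4: {A} ∪ {G} = {A,G} (union, +1)
FHYZ@4: {C,T} ∪ {A,G} = {A,C,G,T} (union, +1)
BFHVYZ@4: {C} ∩ {A,C,G,T} = {C} (intersection, +0)
per-site changes: [3, 2, 4, 4, 3]; total = 16

16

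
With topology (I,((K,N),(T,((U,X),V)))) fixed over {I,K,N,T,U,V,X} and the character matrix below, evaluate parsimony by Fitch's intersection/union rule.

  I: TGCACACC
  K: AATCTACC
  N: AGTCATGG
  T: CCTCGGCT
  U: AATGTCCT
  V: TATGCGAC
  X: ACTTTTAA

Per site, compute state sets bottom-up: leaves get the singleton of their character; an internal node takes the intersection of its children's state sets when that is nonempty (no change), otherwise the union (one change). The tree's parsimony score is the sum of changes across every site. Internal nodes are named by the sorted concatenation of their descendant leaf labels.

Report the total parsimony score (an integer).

26

site 0, node KN: K={A} ∩ N={A} → {A} (+0)
site 0, node UX: U={A} ∩ X={A} → {A} (+0)
site 0, node UVX: UX={A} ∪ V={T} → {A,T} (+1)
site 0, node TUVX: T={C} ∪ UVX={A,T} → {A,C,T} (+1)
site 0, node KNTUVX: KN={A} ∩ TUVX={A,C,T} → {A} (+0)
site 0, node IKNTUVX: I={T} ∪ KNTUVX={A} → {A,T} (+1)
site 1, node KN: K={A} ∪ N={G} → {A,G} (+1)
site 1, node UX: U={A} ∪ X={C} → {A,C} (+1)
site 1, node UVX: UX={A,C} ∩ V={A} → {A} (+0)
site 1, node TUVX: T={C} ∪ UVX={A} → {A,C} (+1)
site 1, node KNTUVX: KN={A,G} ∩ TUVX={A,C} → {A} (+0)
site 1, node IKNTUVX: I={G} ∪ KNTUVX={A} → {A,G} (+1)
site 2, node KN: K={T} ∩ N={T} → {T} (+0)
site 2, node UX: U={T} ∩ X={T} → {T} (+0)
site 2, node UVX: UX={T} ∩ V={T} → {T} (+0)
site 2, node TUVX: T={T} ∩ UVX={T} → {T} (+0)
site 2, node KNTUVX: KN={T} ∩ TUVX={T} → {T} (+0)
site 2, node IKNTUVX: I={C} ∪ KNTUVX={T} → {C,T} (+1)
site 3, node KN: K={C} ∩ N={C} → {C} (+0)
site 3, node UX: U={G} ∪ X={T} → {G,T} (+1)
site 3, node UVX: UX={G,T} ∩ V={G} → {G} (+0)
site 3, node TUVX: T={C} ∪ UVX={G} → {C,G} (+1)
site 3, node KNTUVX: KN={C} ∩ TUVX={C,G} → {C} (+0)
site 3, node IKNTUVX: I={A} ∪ KNTUVX={C} → {A,C} (+1)
site 4, node KN: K={T} ∪ N={A} → {A,T} (+1)
site 4, node UX: U={T} ∩ X={T} → {T} (+0)
site 4, node UVX: UX={T} ∪ V={C} → {C,T} (+1)
site 4, node TUVX: T={G} ∪ UVX={C,T} → {C,G,T} (+1)
site 4, node KNTUVX: KN={A,T} ∩ TUVX={C,G,T} → {T} (+0)
site 4, node IKNTUVX: I={C} ∪ KNTUVX={T} → {C,T} (+1)
site 5, node KN: K={A} ∪ N={T} → {A,T} (+1)
site 5, node UX: U={C} ∪ X={T} → {C,T} (+1)
site 5, node UVX: UX={C,T} ∪ V={G} → {C,G,T} (+1)
site 5, node TUVX: T={G} ∩ UVX={C,G,T} → {G} (+0)
site 5, node KNTUVX: KN={A,T} ∪ TUVX={G} → {A,G,T} (+1)
site 5, node IKNTUVX: I={A} ∩ KNTUVX={A,G,T} → {A} (+0)
site 6, node KN: K={C} ∪ N={G} → {C,G} (+1)
site 6, node UX: U={C} ∪ X={A} → {A,C} (+1)
site 6, node UVX: UX={A,C} ∩ V={A} → {A} (+0)
site 6, node TUVX: T={C} ∪ UVX={A} → {A,C} (+1)
site 6, node KNTUVX: KN={C,G} ∩ TUVX={A,C} → {C} (+0)
site 6, node IKNTUVX: I={C} ∩ KNTUVX={C} → {C} (+0)
site 7, node KN: K={C} ∪ N={G} → {C,G} (+1)
site 7, node UX: U={T} ∪ X={A} → {A,T} (+1)
site 7, node UVX: UX={A,T} ∪ V={C} → {A,C,T} (+1)
site 7, node TUVX: T={T} ∩ UVX={A,C,T} → {T} (+0)
site 7, node KNTUVX: KN={C,G} ∪ TUVX={T} → {C,G,T} (+1)
site 7, node IKNTUVX: I={C} ∩ KNTUVX={C,G,T} → {C} (+0)
per-site changes: [3, 4, 1, 3, 4, 4, 3, 4]; total = 26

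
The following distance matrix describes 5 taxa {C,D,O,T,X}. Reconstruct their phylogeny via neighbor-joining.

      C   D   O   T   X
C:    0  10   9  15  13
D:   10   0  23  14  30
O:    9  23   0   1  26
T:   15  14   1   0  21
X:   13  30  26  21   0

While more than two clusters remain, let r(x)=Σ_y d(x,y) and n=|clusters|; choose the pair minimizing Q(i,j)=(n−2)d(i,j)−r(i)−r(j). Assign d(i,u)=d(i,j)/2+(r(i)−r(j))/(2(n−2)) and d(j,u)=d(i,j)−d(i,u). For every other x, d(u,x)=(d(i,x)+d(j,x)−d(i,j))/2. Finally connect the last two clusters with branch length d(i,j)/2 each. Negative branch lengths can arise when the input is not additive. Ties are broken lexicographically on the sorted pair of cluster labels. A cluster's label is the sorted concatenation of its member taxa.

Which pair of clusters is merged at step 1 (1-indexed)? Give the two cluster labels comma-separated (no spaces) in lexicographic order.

O,T

1. join O+T (d=1, Q=-107) ⇒ OT; edges |O|=11/6, |T|=-5/6
  updated: d(C,OT)=23/2, d(D,OT)=18, d(OT,X)=23
2. join C+X (d=13, Q=-149/2) ⇒ CX; edges |C|=-11/8, |X|=115/8
  updated: d(CX,D)=27/2, d(CX,OT)=43/4
3. join CX+D (d=27/2, Q=-169/4) ⇒ CDX; edges |CX|=25/8, |D|=83/8
  updated: d(CDX,OT)=61/8
4. join CDX+OT (d=61/8) ⇒ CDOTX; edges |CDX|=61/16, |OT|=61/16
final tree: (((C:-11/8,X:115/8):25/8,D:83/8):61/16,(O:11/6,T:-5/6):61/16)
total length: 281/8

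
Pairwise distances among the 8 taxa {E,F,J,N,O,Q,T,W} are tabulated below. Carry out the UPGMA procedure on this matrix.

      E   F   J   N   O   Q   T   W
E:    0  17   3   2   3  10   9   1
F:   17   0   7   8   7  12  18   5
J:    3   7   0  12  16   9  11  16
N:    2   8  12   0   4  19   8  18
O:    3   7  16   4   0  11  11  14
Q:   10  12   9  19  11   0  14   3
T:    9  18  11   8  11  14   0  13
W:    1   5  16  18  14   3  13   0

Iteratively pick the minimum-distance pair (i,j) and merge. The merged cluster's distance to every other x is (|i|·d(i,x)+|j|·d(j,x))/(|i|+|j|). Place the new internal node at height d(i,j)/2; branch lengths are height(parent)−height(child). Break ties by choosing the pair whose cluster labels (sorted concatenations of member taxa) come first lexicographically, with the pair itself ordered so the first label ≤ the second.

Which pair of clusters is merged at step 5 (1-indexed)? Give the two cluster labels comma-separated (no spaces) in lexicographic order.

iteration 1: select E,W (d=1); attach at lengths (1/2, 1/2); label the merged cluster EW
  updated: d(EW,F)=11, d(EW,J)=19/2, d(EW,N)=10, d(EW,O)=17/2, d(EW,Q)=13/2, d(EW,T)=11
iteration 2: select N,O (d=4); attach at lengths (2, 2); label the merged cluster NO
  updated: d(EW,NO)=37/4, d(F,NO)=15/2, d(J,NO)=14, d(NO,Q)=15, d(NO,T)=19/2
iteration 3: select EW,Q (d=13/2); attach at lengths (11/4, 13/4); label the merged cluster EQW
  updated: d(EQW,F)=34/3, d(EQW,J)=28/3, d(EQW,NO)=67/6, d(EQW,T)=12
iteration 4: select F,J (d=7); attach at lengths (7/2, 7/2); label the merged cluster FJ
  updated: d(EQW,FJ)=31/3, d(FJ,NO)=43/4, d(FJ,T)=29/2
iteration 5: select NO,T (d=19/2); attach at lengths (11/4, 19/4); label the merged cluster NOT
  updated: d(EQW,NOT)=103/9, d(FJ,NOT)=12
iteration 6: select EQW,FJ (d=31/3); attach at lengths (23/12, 5/3); label the merged cluster EFJQW
  updated: d(EFJQW,NOT)=35/3
iteration 7: select EFJQW,NOT (d=35/3); attach at lengths (2/3, 13/12); label the merged cluster EFJNOQTW
final tree: ((((E:1/2,W:1/2):11/4,Q:13/4):23/12,(F:7/2,J:7/2):5/3):2/3,((N:2,O:2):11/4,T:19/4):13/12)
total length: 185/6

NO,T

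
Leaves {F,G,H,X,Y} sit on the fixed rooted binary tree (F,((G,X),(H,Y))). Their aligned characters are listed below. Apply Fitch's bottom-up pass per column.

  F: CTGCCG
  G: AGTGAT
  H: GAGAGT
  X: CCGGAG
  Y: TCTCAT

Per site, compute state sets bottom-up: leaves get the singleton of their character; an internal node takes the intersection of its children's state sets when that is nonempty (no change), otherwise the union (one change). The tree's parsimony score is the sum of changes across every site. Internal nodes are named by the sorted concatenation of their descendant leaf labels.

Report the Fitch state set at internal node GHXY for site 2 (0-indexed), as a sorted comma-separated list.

site 0, node GX: G={A} ∪ X={C} → {A,C} (+1)
site 0, node HY: H={G} ∪ Y={T} → {G,T} (+1)
site 0, node GHXY: GX={A,C} ∪ HY={G,T} → {A,C,G,T} (+1)
site 0, node FGHXY: F={C} ∩ GHXY={A,C,G,T} → {C} (+0)
site 1, node GX: G={G} ∪ X={C} → {C,G} (+1)
site 1, node HY: H={A} ∪ Y={C} → {A,C} (+1)
site 1, node GHXY: GX={C,G} ∩ HY={A,C} → {C} (+0)
site 1, node FGHXY: F={T} ∪ GHXY={C} → {C,T} (+1)
site 2, node GX: G={T} ∪ X={G} → {G,T} (+1)
site 2, node HY: H={G} ∪ Y={T} → {G,T} (+1)
site 2, node GHXY: GX={G,T} ∩ HY={G,T} → {G,T} (+0)
site 2, node FGHXY: F={G} ∩ GHXY={G,T} → {G} (+0)
site 3, node GX: G={G} ∩ X={G} → {G} (+0)
site 3, node HY: H={A} ∪ Y={C} → {A,C} (+1)
site 3, node GHXY: GX={G} ∪ HY={A,C} → {A,C,G} (+1)
site 3, node FGHXY: F={C} ∩ GHXY={A,C,G} → {C} (+0)
site 4, node GX: G={A} ∩ X={A} → {A} (+0)
site 4, node HY: H={G} ∪ Y={A} → {A,G} (+1)
site 4, node GHXY: GX={A} ∩ HY={A,G} → {A} (+0)
site 4, node FGHXY: F={C} ∪ GHXY={A} → {A,C} (+1)
site 5, node GX: G={T} ∪ X={G} → {G,T} (+1)
site 5, node HY: H={T} ∩ Y={T} → {T} (+0)
site 5, node GHXY: GX={G,T} ∩ HY={T} → {T} (+0)
site 5, node FGHXY: F={G} ∪ GHXY={T} → {G,T} (+1)
per-site changes: [3, 3, 2, 2, 2, 2]; total = 14

G,T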